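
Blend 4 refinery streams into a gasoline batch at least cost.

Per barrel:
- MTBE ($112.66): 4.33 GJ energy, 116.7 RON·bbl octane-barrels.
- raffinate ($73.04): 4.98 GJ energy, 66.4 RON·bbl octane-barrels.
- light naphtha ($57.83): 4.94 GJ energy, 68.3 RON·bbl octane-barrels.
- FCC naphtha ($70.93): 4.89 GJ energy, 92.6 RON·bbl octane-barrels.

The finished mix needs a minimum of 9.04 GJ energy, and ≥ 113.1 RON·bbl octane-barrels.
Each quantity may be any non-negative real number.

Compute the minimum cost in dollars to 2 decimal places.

Let x1 = barrels of MTBE, x2 = barrels of raffinate, x3 = barrels of light naphtha, x4 = barrels of FCC naphtha.
min 112.66x1 + 73.04x2 + 57.83x3 + 70.93x4 with:
  4.33x1 + 4.98x2 + 4.94x3 + 4.89x4 ≥ 9.04   (energy)
  116.7x1 + 66.4x2 + 68.3x3 + 92.6x4 ≥ 113.1   (octane-barrels)
  x1, x2, x3, x4 ≥ 0.
The cheapest feasible vertex uses only light naphtha; MTBE, raffinate, FCC naphtha are not used. Binding constraint: energy.
That vertex is x3 = 1.83.
Objective = 57.83·1.83 = 105.8289.

$105.83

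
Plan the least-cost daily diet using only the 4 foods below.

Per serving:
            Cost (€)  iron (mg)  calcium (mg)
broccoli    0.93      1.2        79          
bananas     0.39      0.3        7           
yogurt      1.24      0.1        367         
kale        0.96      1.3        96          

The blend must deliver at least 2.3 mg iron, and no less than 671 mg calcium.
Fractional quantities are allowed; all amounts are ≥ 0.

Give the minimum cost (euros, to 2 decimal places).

Treat it as an LP. Let x1 = servings of broccoli, x2 = servings of bananas, x3 = servings of yogurt, x4 = servings of kale.
Minimise 0.93x1 + 0.39x2 + 1.24x3 + 0.96x4 with:
  1.2x1 + 0.3x2 + 0.1x3 + 1.3x4 ≥ 2.3   (iron)
  79x1 + 7x2 + 367x3 + 96x4 ≥ 671   (calcium)
  x1, x2, x3, x4 ≥ 0.
The optimal basis is {yogurt, kale}; broccoli, bananas drop out. Binding constraints: iron and calcium.
So yogurt = 1.394 servings, kale = 1.662 servings.
Objective = 1.24·1.394 + 0.96·1.662 = 3.3241.

€3.32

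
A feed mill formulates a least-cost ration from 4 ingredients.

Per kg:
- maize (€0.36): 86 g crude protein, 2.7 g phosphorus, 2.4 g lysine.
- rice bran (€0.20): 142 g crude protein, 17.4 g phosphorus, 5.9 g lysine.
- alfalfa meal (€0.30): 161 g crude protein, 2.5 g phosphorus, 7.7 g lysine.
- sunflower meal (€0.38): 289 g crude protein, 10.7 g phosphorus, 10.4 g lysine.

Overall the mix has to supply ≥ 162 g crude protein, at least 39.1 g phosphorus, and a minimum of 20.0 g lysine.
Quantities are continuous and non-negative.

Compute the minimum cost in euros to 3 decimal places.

€0.678

Let x1 = kg of maize, x2 = kg of rice bran, x3 = kg of alfalfa meal, x4 = kg of sunflower meal.
Minimise 0.36x1 + 0.2x2 + 0.3x3 + 0.38x4 s.t.:
  86x1 + 142x2 + 161x3 + 289x4 ≥ 162   (crude protein)
  2.7x1 + 17.4x2 + 2.5x3 + 10.7x4 ≥ 39.1   (phosphorus)
  2.4x1 + 5.9x2 + 7.7x3 + 10.4x4 ≥ 20   (lysine)
  x1, x2, x3, x4 ≥ 0.
The minimum-cost mix takes nothing from maize, alfalfa meal, sunflower meal — only rice bran. The lysine requirement is met with equality.
So rice bran = 3.39 kg.
Hence cost = 0.2·3.39 = €0.67800.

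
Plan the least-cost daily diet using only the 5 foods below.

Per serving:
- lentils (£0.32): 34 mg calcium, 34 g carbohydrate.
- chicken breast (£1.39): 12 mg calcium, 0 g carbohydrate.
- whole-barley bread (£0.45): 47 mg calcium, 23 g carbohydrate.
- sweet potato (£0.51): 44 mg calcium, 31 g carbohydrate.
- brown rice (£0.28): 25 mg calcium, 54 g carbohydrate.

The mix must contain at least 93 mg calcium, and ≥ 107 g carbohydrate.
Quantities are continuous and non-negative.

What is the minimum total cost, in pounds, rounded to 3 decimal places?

Set it up as a linear program. Let x1 = servings of lentils, x2 = servings of chicken breast, x3 = servings of whole-barley bread, x4 = servings of sweet potato, x5 = servings of brown rice.
Minimise 0.32x1 + 1.39x2 + 0.45x3 + 0.51x4 + 0.28x5 subject to:
  34x1 + 12x2 + 47x3 + 44x4 + 25x5 ≥ 93   (calcium)
  34x1 + 23x3 + 31x4 + 54x5 ≥ 107   (carbohydrate)
  x1, x2, x3, x4, x5 ≥ 0.
The cheapest feasible vertex uses only lentils, brown rice; chicken breast, whole-barley bread, sweet potato are not used. There the calcium and carbohydrate constraints are tight.
Optimal quantities: lentils = 2.38 servings, brown rice = 0.4828 servings.
Cost = 0.32·2.38 + 0.28·0.4828 = 0.89678.

£0.897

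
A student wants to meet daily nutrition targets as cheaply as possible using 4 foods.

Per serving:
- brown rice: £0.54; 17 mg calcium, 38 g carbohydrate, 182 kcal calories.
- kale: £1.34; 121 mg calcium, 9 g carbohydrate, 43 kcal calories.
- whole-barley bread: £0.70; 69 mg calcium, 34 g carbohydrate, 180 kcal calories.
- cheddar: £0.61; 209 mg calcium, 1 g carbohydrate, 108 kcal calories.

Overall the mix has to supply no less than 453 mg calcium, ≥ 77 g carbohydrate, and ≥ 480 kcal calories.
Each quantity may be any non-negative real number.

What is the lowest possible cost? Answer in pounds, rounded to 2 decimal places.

£2.29

This is a linear program. Let x1 = servings of brown rice, x2 = servings of kale, x3 = servings of whole-barley bread, x4 = servings of cheddar.
min 0.54x1 + 1.34x2 + 0.7x3 + 0.61x4 subject to:
  17x1 + 121x2 + 69x3 + 209x4 ≥ 453   (calcium)
  38x1 + 9x2 + 34x3 + 1x4 ≥ 77   (carbohydrate)
  182x1 + 43x2 + 180x3 + 108x4 ≥ 480   (calories)
  x1, x2, x3, x4 ≥ 0.
The optimal basis is {brown rice, cheddar}; kale, whole-barley bread drop out. Binding constraints: calcium and carbohydrate.
Solving gives x1 = 1.974, x4 = 2.007.
Total cost: 0.54·1.974 + 0.61·2.007 = 2.2902.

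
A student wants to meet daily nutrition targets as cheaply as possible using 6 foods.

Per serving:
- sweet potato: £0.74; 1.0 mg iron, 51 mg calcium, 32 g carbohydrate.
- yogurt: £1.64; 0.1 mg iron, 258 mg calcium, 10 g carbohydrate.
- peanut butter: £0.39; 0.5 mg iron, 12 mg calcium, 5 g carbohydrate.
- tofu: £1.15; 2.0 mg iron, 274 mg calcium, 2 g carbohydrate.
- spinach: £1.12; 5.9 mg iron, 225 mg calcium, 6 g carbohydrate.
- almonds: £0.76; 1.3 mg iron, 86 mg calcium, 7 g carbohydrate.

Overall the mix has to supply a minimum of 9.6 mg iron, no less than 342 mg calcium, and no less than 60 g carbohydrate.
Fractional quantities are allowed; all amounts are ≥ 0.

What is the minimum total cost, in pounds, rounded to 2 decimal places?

This is a linear program. Let x1 = servings of sweet potato, x2 = servings of yogurt, x3 = servings of peanut butter, x4 = servings of tofu, x5 = servings of spinach, x6 = servings of almonds.
Minimize 0.74x1 + 1.64x2 + 0.39x3 + 1.15x4 + 1.12x5 + 0.76x6 s.t.:
  1x1 + 0.1x2 + 0.5x3 + 2x4 + 5.9x5 + 1.3x6 ≥ 9.6   (iron)
  51x1 + 258x2 + 12x3 + 274x4 + 225x5 + 86x6 ≥ 342   (calcium)
  32x1 + 10x2 + 5x3 + 2x4 + 6x5 + 7x6 ≥ 60   (carbohydrate)
  x1, x2, x3, x4, x5, x6 ≥ 0.
The optimal basis is {sweet potato, spinach}; yogurt, peanut butter, tofu, almonds drop out. Binding constraints: iron and carbohydrate.
Optimal quantities: sweet potato = 1.621 servings, spinach = 1.352 servings.
Total cost: 0.74·1.621 + 1.12·1.352 = 2.7138.

£2.71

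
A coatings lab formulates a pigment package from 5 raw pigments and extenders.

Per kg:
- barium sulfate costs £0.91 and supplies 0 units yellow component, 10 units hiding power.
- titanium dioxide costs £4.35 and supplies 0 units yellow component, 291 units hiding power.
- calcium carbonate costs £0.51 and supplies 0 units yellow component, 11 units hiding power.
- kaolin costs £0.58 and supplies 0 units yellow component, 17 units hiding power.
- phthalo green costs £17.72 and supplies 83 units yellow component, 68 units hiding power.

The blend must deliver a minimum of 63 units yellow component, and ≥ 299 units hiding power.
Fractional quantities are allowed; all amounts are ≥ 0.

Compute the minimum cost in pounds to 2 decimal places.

£17.15

This is a linear program. Let x1 = kg of barium sulfate, x2 = kg of titanium dioxide, x3 = kg of calcium carbonate, x4 = kg of kaolin, x5 = kg of phthalo green.
min 0.91x1 + 4.35x2 + 0.51x3 + 0.58x4 + 17.72x5 subject to:
  83x5 ≥ 63   (yellow component)
  10x1 + 291x2 + 11x3 + 17x4 + 68x5 ≥ 299   (hiding power)
  x1, x2, x3, x4, x5 ≥ 0.
The optimal basis is {titanium dioxide, phthalo green}; barium sulfate, calcium carbonate, kaolin drop out. The yellow component and hiding power requirements are met with equality.
That vertex is x2 = 0.8501, x5 = 0.759.
Hence cost = 4.35·0.8501 + 17.72·0.759 = £17.1474.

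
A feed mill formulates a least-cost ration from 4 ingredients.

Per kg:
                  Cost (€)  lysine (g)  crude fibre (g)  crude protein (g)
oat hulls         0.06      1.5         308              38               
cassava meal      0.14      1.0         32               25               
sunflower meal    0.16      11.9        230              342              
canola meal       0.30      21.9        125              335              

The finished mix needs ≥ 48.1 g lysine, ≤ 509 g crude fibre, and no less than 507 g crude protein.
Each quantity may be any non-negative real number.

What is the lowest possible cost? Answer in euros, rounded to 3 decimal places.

€0.655

Set it up as a linear program. Let x1 = kg of oat hulls, x2 = kg of cassava meal, x3 = kg of sunflower meal, x4 = kg of canola meal.
min 0.06x1 + 0.14x2 + 0.16x3 + 0.3x4 with:
  1.5x1 + 1x2 + 11.9x3 + 21.9x4 ≥ 48.1   (lysine)
  308x1 + 32x2 + 230x3 + 125x4 ≤ 509   (crude fibre)
  38x1 + 25x2 + 342x3 + 335x4 ≥ 507   (crude protein)
  x1, x2, x3, x4 ≥ 0.
The optimal basis is {sunflower meal, canola meal}; oat hulls, cassava meal drop out. There the lysine and crude fibre constraints are tight.
Solving gives x3 = 1.447, x4 = 1.41.
Cost = 0.16·1.447 + 0.3·1.41 = 0.65452.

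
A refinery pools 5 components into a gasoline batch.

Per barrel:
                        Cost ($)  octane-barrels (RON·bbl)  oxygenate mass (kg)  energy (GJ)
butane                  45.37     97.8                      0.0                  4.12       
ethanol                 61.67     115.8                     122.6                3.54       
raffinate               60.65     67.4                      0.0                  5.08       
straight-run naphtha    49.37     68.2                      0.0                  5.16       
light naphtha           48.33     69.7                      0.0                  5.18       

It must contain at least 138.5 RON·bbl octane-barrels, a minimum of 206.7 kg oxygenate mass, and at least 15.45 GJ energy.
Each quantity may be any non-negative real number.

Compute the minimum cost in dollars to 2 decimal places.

Let x1 = barrels of butane, x2 = barrels of ethanol, x3 = barrels of raffinate, x4 = barrels of straight-run naphtha, x5 = barrels of light naphtha.
Minimize 45.37x1 + 61.67x2 + 60.65x3 + 49.37x4 + 48.33x5 subject to:
  97.8x1 + 115.8x2 + 67.4x3 + 68.2x4 + 69.7x5 ≥ 138.5   (octane-barrels)
  122.6x2 ≥ 206.7   (oxygenate mass)
  4.12x1 + 3.54x2 + 5.08x3 + 5.16x4 + 5.18x5 ≥ 15.45   (energy)
  x1, x2, x3, x4, x5 ≥ 0.
The cheapest feasible vertex uses only ethanol, light naphtha; butane, raffinate, straight-run naphtha are not used. Binding constraints: oxygenate mass and energy.
Solving gives x2 = 1.686, x5 = 1.8304.
Total cost: 61.67·1.686 + 48.33·1.8304 = 192.4389.

$192.44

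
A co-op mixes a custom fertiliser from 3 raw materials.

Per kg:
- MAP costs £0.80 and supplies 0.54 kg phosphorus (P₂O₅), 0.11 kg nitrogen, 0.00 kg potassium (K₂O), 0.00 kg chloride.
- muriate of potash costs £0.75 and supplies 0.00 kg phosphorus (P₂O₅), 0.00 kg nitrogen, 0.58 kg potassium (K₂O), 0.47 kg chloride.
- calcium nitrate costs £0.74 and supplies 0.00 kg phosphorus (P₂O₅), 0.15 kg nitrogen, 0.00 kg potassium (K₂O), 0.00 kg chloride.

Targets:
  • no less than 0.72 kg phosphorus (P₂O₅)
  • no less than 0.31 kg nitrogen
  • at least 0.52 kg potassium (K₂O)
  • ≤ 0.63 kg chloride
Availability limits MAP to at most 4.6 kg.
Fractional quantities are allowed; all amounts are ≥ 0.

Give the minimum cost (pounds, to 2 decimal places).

£2.54

Let x1 = kg of MAP, x2 = kg of muriate of potash, x3 = kg of calcium nitrate.
Minimize 0.8x1 + 0.75x2 + 0.74x3 with:
  0.54x1 ≥ 0.72   (phosphorus (P₂O₅))
  0.11x1 + 0.15x3 ≥ 0.31   (nitrogen)
  0.58x2 ≥ 0.52   (potassium (K₂O))
  0.47x2 ≤ 0.63   (chloride)
  x1 ≤ 4.6
  x1, x2, x3 ≥ 0.
All 3 inputs are positive at the optimum. Binding constraints: phosphorus (P₂O₅), nitrogen, potassium (K₂O).
That vertex is x1 = 1.333, x2 = 0.8966, x3 = 1.089.
Cost = 0.8·1.333 + 0.75·0.8966 + 0.74·1.089 = 2.5447.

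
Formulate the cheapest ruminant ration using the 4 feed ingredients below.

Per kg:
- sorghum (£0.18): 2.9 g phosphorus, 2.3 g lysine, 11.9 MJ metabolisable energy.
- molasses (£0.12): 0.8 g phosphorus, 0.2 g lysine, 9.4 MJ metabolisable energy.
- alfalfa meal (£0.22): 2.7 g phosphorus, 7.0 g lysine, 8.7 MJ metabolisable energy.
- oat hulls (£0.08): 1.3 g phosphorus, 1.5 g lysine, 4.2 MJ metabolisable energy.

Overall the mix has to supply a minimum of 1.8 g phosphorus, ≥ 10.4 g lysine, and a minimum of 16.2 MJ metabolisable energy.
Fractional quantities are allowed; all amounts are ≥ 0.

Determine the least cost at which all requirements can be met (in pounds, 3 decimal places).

Set it up as a linear program. Let x1 = kg of sorghum, x2 = kg of molasses, x3 = kg of alfalfa meal, x4 = kg of oat hulls.
Minimise 0.18x1 + 0.12x2 + 0.22x3 + 0.08x4 subject to:
  2.9x1 + 0.8x2 + 2.7x3 + 1.3x4 ≥ 1.8   (phosphorus)
  2.3x1 + 0.2x2 + 7x3 + 1.5x4 ≥ 10.4   (lysine)
  11.9x1 + 9.4x2 + 8.7x3 + 4.2x4 ≥ 16.2   (metabolisable energy)
  x1, x2, x3, x4 ≥ 0.
At the optimum only sorghum, alfalfa meal are positive (molasses, oat hulls = 0). Binding constraints: lysine and metabolisable energy.
That vertex is x1 = 0.3621, x3 = 1.367.
Total cost: 0.18·0.3621 + 0.22·1.367 = 0.36592.

£0.366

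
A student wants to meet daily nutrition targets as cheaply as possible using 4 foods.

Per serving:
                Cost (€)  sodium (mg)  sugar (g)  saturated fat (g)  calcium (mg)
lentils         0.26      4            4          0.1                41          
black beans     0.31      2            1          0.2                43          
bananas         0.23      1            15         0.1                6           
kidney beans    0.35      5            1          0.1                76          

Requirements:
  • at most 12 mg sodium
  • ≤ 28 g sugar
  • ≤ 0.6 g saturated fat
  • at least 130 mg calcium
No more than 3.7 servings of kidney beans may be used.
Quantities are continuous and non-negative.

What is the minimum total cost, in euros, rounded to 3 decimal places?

Let x1 = servings of lentils, x2 = servings of black beans, x3 = servings of bananas, x4 = servings of kidney beans.
Minimize 0.26x1 + 0.31x2 + 0.23x3 + 0.35x4 s.t.:
  4x1 + 2x2 + 1x3 + 5x4 ≤ 12   (sodium)
  4x1 + 1x2 + 15x3 + 1x4 ≤ 28   (sugar)
  0.1x1 + 0.2x2 + 0.1x3 + 0.1x4 ≤ 0.6   (saturated fat)
  41x1 + 43x2 + 6x3 + 76x4 ≥ 130   (calcium)
  x4 ≤ 3.7
  x1, x2, x3, x4 ≥ 0.
The minimum-cost mix takes nothing from lentils, black beans, bananas — only kidney beans. The calcium requirement is met with equality.
That vertex is x4 = 1.711.
Total cost: 0.35·1.711 = 0.59885.

€0.599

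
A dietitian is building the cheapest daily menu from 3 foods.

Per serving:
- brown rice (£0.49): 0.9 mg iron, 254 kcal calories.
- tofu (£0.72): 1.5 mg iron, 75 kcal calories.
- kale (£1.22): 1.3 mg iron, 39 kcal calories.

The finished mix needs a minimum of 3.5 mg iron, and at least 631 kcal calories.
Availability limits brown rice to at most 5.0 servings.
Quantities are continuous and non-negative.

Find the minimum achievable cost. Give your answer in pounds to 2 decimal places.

£1.81

Let x1 = servings of brown rice, x2 = servings of tofu, x3 = servings of kale.
Minimise 0.49x1 + 0.72x2 + 1.22x3 with:
  0.9x1 + 1.5x2 + 1.3x3 ≥ 3.5   (iron)
  254x1 + 75x2 + 39x3 ≥ 631   (calories)
  x1 ≤ 5
  x1, x2, x3 ≥ 0.
The optimal basis is {brown rice, tofu}; kale drops out. There the iron and calories constraints are tight.
Solving gives x1 = 2.182, x2 = 1.024.
Cost = 0.49·2.182 + 0.72·1.024 = 1.8065.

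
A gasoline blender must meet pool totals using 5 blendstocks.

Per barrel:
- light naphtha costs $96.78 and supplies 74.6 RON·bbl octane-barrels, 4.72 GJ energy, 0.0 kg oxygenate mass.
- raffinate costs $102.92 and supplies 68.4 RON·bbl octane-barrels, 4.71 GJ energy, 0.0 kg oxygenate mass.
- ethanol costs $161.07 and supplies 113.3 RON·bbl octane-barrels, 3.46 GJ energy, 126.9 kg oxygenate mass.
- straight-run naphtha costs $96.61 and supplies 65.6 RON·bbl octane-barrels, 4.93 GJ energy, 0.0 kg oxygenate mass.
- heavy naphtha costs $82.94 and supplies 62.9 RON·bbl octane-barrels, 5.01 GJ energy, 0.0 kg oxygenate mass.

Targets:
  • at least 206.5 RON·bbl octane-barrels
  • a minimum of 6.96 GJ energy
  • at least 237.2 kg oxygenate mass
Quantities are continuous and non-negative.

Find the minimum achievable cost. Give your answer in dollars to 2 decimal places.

Treat it as an LP. Let x1 = barrels of light naphtha, x2 = barrels of raffinate, x3 = barrels of ethanol, x4 = barrels of straight-run naphtha, x5 = barrels of heavy naphtha.
min 96.78x1 + 102.92x2 + 161.07x3 + 96.61x4 + 82.94x5 subject to:
  74.6x1 + 68.4x2 + 113.3x3 + 65.6x4 + 62.9x5 ≥ 206.5   (octane-barrels)
  4.72x1 + 4.71x2 + 3.46x3 + 4.93x4 + 5.01x5 ≥ 6.96   (energy)
  126.9x3 ≥ 237.2   (oxygenate mass)
  x1, x2, x3, x4, x5 ≥ 0.
At the optimum only ethanol, heavy naphtha are positive (light naphtha, raffinate, straight-run naphtha = 0). Binding constraints: energy and oxygenate mass.
So ethanol = 1.8692 barrels, heavy naphtha = 0.098325 barrels.
Cost = 161.07·1.8692 + 82.94·0.098325 = 309.2271.

$309.23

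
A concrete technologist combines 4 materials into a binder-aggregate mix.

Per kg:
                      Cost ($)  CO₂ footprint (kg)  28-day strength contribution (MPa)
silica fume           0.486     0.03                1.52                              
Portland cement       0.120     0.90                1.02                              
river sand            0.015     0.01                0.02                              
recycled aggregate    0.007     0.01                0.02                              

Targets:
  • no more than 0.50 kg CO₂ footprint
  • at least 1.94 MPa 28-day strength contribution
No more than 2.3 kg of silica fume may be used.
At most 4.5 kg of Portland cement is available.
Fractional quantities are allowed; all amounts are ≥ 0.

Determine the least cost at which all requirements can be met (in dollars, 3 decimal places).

Treat it as an LP. Let x1 = kg of silica fume, x2 = kg of Portland cement, x3 = kg of river sand, x4 = kg of recycled aggregate.
min 0.486x1 + 0.12x2 + 0.015x3 + 0.007x4 with:
  0.03x1 + 0.9x2 + 0.01x3 + 0.01x4 ≤ 0.5   (CO₂ footprint)
  1.52x1 + 1.02x2 + 0.02x3 + 0.02x4 ≥ 1.94   (28-day strength contribution)
  x1 ≤ 2.3
  x2 ≤ 4.5
  x1, x2, x3, x4 ≥ 0.
At the optimum only silica fume, Portland cement are positive (river sand, recycled aggregate = 0). The CO₂ footprint and 28-day strength contribution requirements are met with equality.
Optimal quantities: silica fume = 0.9242 kg, Portland cement = 0.5247 kg.
Objective = 0.486·0.9242 + 0.12·0.5247 = 0.51213.

$0.512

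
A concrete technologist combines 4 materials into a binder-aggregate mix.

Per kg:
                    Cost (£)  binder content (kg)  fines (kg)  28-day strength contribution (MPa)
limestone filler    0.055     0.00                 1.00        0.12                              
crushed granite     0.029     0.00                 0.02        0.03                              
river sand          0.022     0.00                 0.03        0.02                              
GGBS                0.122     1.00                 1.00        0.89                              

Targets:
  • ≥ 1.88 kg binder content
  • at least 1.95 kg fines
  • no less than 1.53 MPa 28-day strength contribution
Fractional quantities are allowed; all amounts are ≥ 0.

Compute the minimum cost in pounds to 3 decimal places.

£0.233

Treat it as an LP. Let x1 = kg of limestone filler, x2 = kg of crushed granite, x3 = kg of river sand, x4 = kg of GGBS.
min 0.055x1 + 0.029x2 + 0.022x3 + 0.122x4 with:
  1x4 ≥ 1.88   (binder content)
  1x1 + 0.02x2 + 0.03x3 + 1x4 ≥ 1.95   (fines)
  0.12x1 + 0.03x2 + 0.02x3 + 0.89x4 ≥ 1.53   (28-day strength contribution)
  x1, x2, x3, x4 ≥ 0.
At the optimum only limestone filler, GGBS are positive (crushed granite, river sand = 0). Binding constraints: binder content and fines.
Optimal quantities: limestone filler = 0.07 kg, GGBS = 1.88 kg.
Cost = 0.055·0.07 + 0.122·1.88 = 0.23321.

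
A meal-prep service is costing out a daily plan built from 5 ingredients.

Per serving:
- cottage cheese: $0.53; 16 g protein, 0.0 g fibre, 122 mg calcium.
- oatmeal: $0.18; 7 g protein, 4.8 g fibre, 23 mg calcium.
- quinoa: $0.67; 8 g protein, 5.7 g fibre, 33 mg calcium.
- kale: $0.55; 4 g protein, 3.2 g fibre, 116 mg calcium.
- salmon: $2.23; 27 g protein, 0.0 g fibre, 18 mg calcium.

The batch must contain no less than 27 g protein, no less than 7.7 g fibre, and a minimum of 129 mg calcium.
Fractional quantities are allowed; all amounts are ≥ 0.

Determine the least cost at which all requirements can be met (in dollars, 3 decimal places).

$0.763

Let x1 = servings of cottage cheese, x2 = servings of oatmeal, x3 = servings of quinoa, x4 = servings of kale, x5 = servings of salmon.
Minimise 0.53x1 + 0.18x2 + 0.67x3 + 0.55x4 + 2.23x5 subject to:
  16x1 + 7x2 + 8x3 + 4x4 + 27x5 ≥ 27   (protein)
  4.8x2 + 5.7x3 + 3.2x4 ≥ 7.7   (fibre)
  122x1 + 23x2 + 33x3 + 116x4 + 18x5 ≥ 129   (calcium)
  x1, x2, x3, x4, x5 ≥ 0.
The optimal basis is {cottage cheese, oatmeal}; quinoa, kale, salmon drop out. There the protein and calcium constraints are tight.
Optimal quantities: cottage cheese = 0.5802 servings, oatmeal = 2.531 servings.
Hence cost = 0.53·0.5802 + 0.18·2.531 = $0.76309.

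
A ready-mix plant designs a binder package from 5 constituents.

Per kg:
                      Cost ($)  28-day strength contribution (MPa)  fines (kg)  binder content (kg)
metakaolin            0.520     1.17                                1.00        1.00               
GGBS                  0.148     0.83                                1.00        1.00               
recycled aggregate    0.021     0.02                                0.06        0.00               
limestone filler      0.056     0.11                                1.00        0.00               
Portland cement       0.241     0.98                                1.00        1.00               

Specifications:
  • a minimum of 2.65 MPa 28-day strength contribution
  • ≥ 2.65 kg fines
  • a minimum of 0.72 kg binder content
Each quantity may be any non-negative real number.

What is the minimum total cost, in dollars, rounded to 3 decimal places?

$0.473

Let x1 = kg of metakaolin, x2 = kg of GGBS, x3 = kg of recycled aggregate, x4 = kg of limestone filler, x5 = kg of Portland cement.
Minimize 0.52x1 + 0.148x2 + 0.021x3 + 0.056x4 + 0.241x5 s.t.:
  1.17x1 + 0.83x2 + 0.02x3 + 0.11x4 + 0.98x5 ≥ 2.65   (28-day strength contribution)
  1x1 + 1x2 + 0.06x3 + 1x4 + 1x5 ≥ 2.65   (fines)
  1x1 + 1x2 + 1x5 ≥ 0.72   (binder content)
  x1, x2, x3, x4, x5 ≥ 0.
The minimum-cost mix takes nothing from metakaolin, recycled aggregate, limestone filler, Portland cement — only GGBS. Binding constraint: 28-day strength contribution.
Optimal quantities: GGBS = 3.193 kg.
Total cost: 0.148·3.193 = 0.47256.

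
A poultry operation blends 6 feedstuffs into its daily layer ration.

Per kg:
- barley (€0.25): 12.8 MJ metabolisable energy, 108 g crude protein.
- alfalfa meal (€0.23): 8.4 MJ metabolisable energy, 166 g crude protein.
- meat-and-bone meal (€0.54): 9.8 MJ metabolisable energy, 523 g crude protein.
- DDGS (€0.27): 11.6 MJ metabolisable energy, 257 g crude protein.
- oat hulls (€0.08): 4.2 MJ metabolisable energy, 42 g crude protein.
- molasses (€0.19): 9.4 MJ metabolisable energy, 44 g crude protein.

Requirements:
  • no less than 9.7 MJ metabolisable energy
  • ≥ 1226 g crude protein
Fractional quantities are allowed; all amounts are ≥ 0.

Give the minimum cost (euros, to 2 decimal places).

Treat it as an LP. Let x1 = kg of barley, x2 = kg of alfalfa meal, x3 = kg of meat-and-bone meal, x4 = kg of DDGS, x5 = kg of oat hulls, x6 = kg of molasses.
Minimize 0.25x1 + 0.23x2 + 0.54x3 + 0.27x4 + 0.08x5 + 0.19x6 subject to:
  12.8x1 + 8.4x2 + 9.8x3 + 11.6x4 + 4.2x5 + 9.4x6 ≥ 9.7   (metabolisable energy)
  108x1 + 166x2 + 523x3 + 257x4 + 42x5 + 44x6 ≥ 1226   (crude protein)
  x1, x2, x3, x4, x5, x6 ≥ 0.
The optimal basis is {meat-and-bone meal}; barley, alfalfa meal, DDGS, oat hulls, molasses drop out. There the crude protein constraint is tight.
That vertex is x3 = 2.344.
Hence cost = 0.54·2.344 = €1.2658.

€1.27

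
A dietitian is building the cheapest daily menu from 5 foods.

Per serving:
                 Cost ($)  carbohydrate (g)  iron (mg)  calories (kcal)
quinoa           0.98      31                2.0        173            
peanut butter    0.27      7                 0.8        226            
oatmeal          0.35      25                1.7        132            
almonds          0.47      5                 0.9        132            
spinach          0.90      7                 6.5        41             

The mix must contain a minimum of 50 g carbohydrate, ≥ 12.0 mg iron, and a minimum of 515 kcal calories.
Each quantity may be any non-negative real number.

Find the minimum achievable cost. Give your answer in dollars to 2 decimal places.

Set it up as a linear program. Let x1 = servings of quinoa, x2 = servings of peanut butter, x3 = servings of oatmeal, x4 = servings of almonds, x5 = servings of spinach.
Minimize 0.98x1 + 0.27x2 + 0.35x3 + 0.47x4 + 0.9x5 with:
  31x1 + 7x2 + 25x3 + 5x4 + 7x5 ≥ 50   (carbohydrate)
  2x1 + 0.8x2 + 1.7x3 + 0.9x4 + 6.5x5 ≥ 12   (iron)
  173x1 + 226x2 + 132x3 + 132x4 + 41x5 ≥ 515   (calories)
  x1, x2, x3, x4, x5 ≥ 0.
The cheapest feasible vertex uses only peanut butter, oatmeal, spinach; quinoa, almonds are not used. Binding constraints: carbohydrate, iron, calories.
Solving gives x2 = 1.299, x3 = 1.256, x5 = 1.358.
Objective = 0.27·1.299 + 0.35·1.256 + 0.9·1.358 = 2.0125.

$2.01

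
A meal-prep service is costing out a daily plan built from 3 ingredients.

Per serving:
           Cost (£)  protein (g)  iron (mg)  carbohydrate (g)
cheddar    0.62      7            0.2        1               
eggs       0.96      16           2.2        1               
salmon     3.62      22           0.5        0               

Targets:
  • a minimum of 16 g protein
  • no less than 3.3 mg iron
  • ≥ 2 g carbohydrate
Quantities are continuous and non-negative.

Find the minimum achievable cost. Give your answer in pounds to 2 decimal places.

£1.73

Let x1 = servings of cheddar, x2 = servings of eggs, x3 = servings of salmon.
Minimize 0.62x1 + 0.96x2 + 3.62x3 subject to:
  7x1 + 16x2 + 22x3 ≥ 16   (protein)
  0.2x1 + 2.2x2 + 0.5x3 ≥ 3.3   (iron)
  1x1 + 1x2 ≥ 2   (carbohydrate)
  x1, x2, x3 ≥ 0.
The optimal basis is {cheddar, eggs}; salmon drops out. Binding constraints: iron and carbohydrate.
Solving gives x1 = 0.55, x2 = 1.45.
Total cost: 0.62·0.55 + 0.96·1.45 = 1.7330.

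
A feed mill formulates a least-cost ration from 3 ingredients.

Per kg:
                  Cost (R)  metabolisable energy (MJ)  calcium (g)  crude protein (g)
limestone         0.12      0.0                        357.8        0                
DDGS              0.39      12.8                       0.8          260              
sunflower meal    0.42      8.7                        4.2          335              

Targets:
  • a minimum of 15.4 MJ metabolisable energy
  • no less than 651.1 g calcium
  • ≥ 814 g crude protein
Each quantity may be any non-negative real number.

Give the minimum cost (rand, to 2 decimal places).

R1.24

Let x1 = kg of limestone, x2 = kg of DDGS, x3 = kg of sunflower meal.
Minimize 0.12x1 + 0.39x2 + 0.42x3 s.t.:
  12.8x2 + 8.7x3 ≥ 15.4   (metabolisable energy)
  357.8x1 + 0.8x2 + 4.2x3 ≥ 651.1   (calcium)
  260x2 + 335x3 ≥ 814   (crude protein)
  x1, x2, x3 ≥ 0.
The minimum-cost mix takes nothing from DDGS — only limestone, sunflower meal. There the calcium and crude protein constraints are tight.
That vertex is x1 = 1.791, x3 = 2.43.
Hence cost = 0.12·1.791 + 0.42·2.43 = R1.2355.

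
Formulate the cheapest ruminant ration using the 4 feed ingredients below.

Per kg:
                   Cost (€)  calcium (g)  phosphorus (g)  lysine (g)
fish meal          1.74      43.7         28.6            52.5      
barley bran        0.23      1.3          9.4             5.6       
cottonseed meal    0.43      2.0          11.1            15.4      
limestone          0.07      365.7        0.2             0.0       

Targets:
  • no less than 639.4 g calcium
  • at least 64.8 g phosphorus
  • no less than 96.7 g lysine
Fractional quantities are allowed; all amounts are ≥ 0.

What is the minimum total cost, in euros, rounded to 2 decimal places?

Treat it as an LP. Let x1 = kg of fish meal, x2 = kg of barley bran, x3 = kg of cottonseed meal, x4 = kg of limestone.
Minimize 1.74x1 + 0.23x2 + 0.43x3 + 0.07x4 with:
  43.7x1 + 1.3x2 + 2x3 + 365.7x4 ≥ 639.4   (calcium)
  28.6x1 + 9.4x2 + 11.1x3 + 0.2x4 ≥ 64.8   (phosphorus)
  52.5x1 + 5.6x2 + 15.4x3 ≥ 96.7   (lysine)
  x1, x2, x3, x4 ≥ 0.
The minimum-cost mix takes nothing from fish meal, barley bran — only cottonseed meal, limestone. There the calcium and lysine constraints are tight.
That vertex is x3 = 6.279, x4 = 1.714.
Total cost: 0.43·6.279 + 0.07·1.714 = 2.8200.

€2.82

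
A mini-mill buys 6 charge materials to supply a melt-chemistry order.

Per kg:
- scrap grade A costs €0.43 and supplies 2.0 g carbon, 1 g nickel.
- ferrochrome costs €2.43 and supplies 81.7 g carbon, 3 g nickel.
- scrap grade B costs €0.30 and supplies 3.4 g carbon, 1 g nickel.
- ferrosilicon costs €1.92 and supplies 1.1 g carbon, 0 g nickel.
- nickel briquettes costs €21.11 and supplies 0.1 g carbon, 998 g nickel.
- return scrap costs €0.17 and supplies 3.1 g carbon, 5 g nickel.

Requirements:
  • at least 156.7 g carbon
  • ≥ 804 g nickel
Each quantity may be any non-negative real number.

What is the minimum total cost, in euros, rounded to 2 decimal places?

This is a linear program. Let x1 = kg of scrap grade A, x2 = kg of ferrochrome, x3 = kg of scrap grade B, x4 = kg of ferrosilicon, x5 = kg of nickel briquettes, x6 = kg of return scrap.
min 0.43x1 + 2.43x2 + 0.3x3 + 1.92x4 + 21.11x5 + 0.17x6 subject to:
  2x1 + 81.7x2 + 3.4x3 + 1.1x4 + 0.1x5 + 3.1x6 ≥ 156.7   (carbon)
  1x1 + 3x2 + 1x3 + 998x5 + 5x6 ≥ 804   (nickel)
  x1, x2, x3, x4, x5, x6 ≥ 0.
At the optimum only nickel briquettes, return scrap are positive (scrap grade A, ferrochrome, scrap grade B, ferrosilicon = 0). The carbon and nickel requirements are met with equality.
So nickel briquettes = 0.5525 kg, return scrap = 50.53 kg.
Hence cost = 21.11·0.5525 + 0.17·50.53 = €20.2534.

€20.25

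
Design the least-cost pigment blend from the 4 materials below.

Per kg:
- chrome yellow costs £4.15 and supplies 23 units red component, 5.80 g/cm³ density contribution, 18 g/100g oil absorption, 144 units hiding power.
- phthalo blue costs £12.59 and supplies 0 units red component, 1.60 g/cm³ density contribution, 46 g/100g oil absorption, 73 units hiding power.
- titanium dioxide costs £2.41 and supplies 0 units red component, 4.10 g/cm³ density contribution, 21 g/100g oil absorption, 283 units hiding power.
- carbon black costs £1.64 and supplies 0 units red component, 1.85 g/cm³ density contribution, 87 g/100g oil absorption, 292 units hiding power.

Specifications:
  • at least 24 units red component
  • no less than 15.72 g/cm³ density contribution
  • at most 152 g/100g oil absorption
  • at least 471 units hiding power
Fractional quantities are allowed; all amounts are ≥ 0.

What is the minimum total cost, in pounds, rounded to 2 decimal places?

Set it up as a linear program. Let x1 = kg of chrome yellow, x2 = kg of phthalo blue, x3 = kg of titanium dioxide, x4 = kg of carbon black.
Minimise 4.15x1 + 12.59x2 + 2.41x3 + 1.64x4 subject to:
  23x1 ≥ 24   (red component)
  5.8x1 + 1.6x2 + 4.1x3 + 1.85x4 ≥ 15.72   (density contribution)
  18x1 + 46x2 + 21x3 + 87x4 ≤ 152   (oil absorption)
  144x1 + 73x2 + 283x3 + 292x4 ≥ 471   (hiding power)
  x1, x2, x3, x4 ≥ 0.
The minimum-cost mix takes nothing from phthalo blue, carbon black — only chrome yellow, titanium dioxide. The red component and density contribution requirements are met with equality.
That vertex is x1 = 1.043, x3 = 2.358.
Total cost: 4.15·1.043 + 2.41·2.358 = 10.0112.

£10.01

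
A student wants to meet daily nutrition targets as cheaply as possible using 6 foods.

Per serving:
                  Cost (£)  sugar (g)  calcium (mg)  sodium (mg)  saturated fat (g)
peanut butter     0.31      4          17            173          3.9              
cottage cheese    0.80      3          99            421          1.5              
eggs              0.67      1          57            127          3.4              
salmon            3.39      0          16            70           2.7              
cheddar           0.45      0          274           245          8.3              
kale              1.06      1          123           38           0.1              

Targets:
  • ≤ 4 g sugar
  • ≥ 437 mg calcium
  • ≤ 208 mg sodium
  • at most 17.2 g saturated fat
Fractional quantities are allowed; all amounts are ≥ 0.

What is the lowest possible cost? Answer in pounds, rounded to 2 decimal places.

£2.90

This is a linear program. Let x1 = servings of peanut butter, x2 = servings of cottage cheese, x3 = servings of eggs, x4 = servings of salmon, x5 = servings of cheddar, x6 = servings of kale.
Minimize 0.31x1 + 0.8x2 + 0.67x3 + 3.39x4 + 0.45x5 + 1.06x6 s.t.:
  4x1 + 3x2 + 1x3 + 1x6 ≤ 4   (sugar)
  17x1 + 99x2 + 57x3 + 16x4 + 274x5 + 123x6 ≥ 437   (calcium)
  173x1 + 421x2 + 127x3 + 70x4 + 245x5 + 38x6 ≤ 208   (sodium)
  3.9x1 + 1.5x2 + 3.4x3 + 2.7x4 + 8.3x5 + 0.1x6 ≤ 17.2   (saturated fat)
  x1, x2, x3, x4, x5, x6 ≥ 0.
At the optimum only cheddar, kale are positive (peanut butter, cottage cheese, eggs, salmon = 0). There the calcium and sodium constraints are tight.
Solving gives x5 = 0.4552, x6 = 2.539.
Cost = 0.45·0.4552 + 1.06·2.539 = 2.8962.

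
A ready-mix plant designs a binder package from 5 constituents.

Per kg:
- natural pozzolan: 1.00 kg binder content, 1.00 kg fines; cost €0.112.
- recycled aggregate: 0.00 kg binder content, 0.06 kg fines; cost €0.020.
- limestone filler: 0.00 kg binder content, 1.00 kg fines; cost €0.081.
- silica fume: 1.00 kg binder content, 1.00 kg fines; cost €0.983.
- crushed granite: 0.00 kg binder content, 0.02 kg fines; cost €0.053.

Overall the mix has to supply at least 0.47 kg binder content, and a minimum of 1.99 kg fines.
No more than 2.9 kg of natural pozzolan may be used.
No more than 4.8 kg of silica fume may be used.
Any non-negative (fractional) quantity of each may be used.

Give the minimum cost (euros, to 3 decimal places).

This is a linear program. Let x1 = kg of natural pozzolan, x2 = kg of recycled aggregate, x3 = kg of limestone filler, x4 = kg of silica fume, x5 = kg of crushed granite.
Minimise 0.112x1 + 0.02x2 + 0.081x3 + 0.983x4 + 0.053x5 with:
  1x1 + 1x4 ≥ 0.47   (binder content)
  1x1 + 0.06x2 + 1x3 + 1x4 + 0.02x5 ≥ 1.99   (fines)
  x1 ≤ 2.9
  x4 ≤ 4.8
  x1, x2, x3, x4, x5 ≥ 0.
At the optimum only natural pozzolan, limestone filler are positive (recycled aggregate, silica fume, crushed granite = 0). There the binder content and fines constraints are tight.
Solving gives x1 = 0.47, x3 = 1.52.
Cost = 0.112·0.47 + 0.081·1.52 = 0.17576.

€0.176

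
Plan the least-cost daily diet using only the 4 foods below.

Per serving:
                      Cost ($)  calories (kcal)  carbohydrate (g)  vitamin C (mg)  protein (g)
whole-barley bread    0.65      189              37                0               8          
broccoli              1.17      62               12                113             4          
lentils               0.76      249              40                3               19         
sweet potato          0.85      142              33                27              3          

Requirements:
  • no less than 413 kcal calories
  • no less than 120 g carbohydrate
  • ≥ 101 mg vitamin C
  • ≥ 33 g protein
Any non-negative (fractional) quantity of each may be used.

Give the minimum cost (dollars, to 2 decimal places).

$2.98

This is a linear program. Let x1 = servings of whole-barley bread, x2 = servings of broccoli, x3 = servings of lentils, x4 = servings of sweet potato.
min 0.65x1 + 1.17x2 + 0.76x3 + 0.85x4 subject to:
  189x1 + 62x2 + 249x3 + 142x4 ≥ 413   (calories)
  37x1 + 12x2 + 40x3 + 33x4 ≥ 120   (carbohydrate)
  113x2 + 3x3 + 27x4 ≥ 101   (vitamin C)
  8x1 + 4x2 + 19x3 + 3x4 ≥ 33   (protein)
  x1, x2, x3, x4 ≥ 0.
The cheapest feasible vertex uses only whole-barley bread, broccoli, lentils; sweet potato is not used. The carbohydrate, vitamin C, protein requirements are met with equality.
So whole-barley bread = 2.35 servings, broccoli = 0.8789 servings, lentils = 0.5621 servings.
Objective = 0.65·2.35 + 1.17·0.8789 + 0.76·0.5621 = 2.9830.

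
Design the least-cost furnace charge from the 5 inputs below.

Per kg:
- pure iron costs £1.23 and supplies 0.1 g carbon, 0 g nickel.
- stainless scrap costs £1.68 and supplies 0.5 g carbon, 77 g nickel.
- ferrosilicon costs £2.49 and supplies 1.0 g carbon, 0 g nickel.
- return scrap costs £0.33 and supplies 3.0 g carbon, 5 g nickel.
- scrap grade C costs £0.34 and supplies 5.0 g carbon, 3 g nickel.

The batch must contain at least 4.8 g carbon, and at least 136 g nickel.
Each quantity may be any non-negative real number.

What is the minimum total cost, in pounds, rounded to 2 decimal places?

Let x1 = kg of pure iron, x2 = kg of stainless scrap, x3 = kg of ferrosilicon, x4 = kg of return scrap, x5 = kg of scrap grade C.
Minimise 1.23x1 + 1.68x2 + 2.49x3 + 0.33x4 + 0.34x5 with:
  0.1x1 + 0.5x2 + 1x3 + 3x4 + 5x5 ≥ 4.8   (carbon)
  77x2 + 5x4 + 3x5 ≥ 136   (nickel)
  x1, x2, x3, x4, x5 ≥ 0.
The cheapest feasible vertex uses only stainless scrap, scrap grade C; pure iron, ferrosilicon, return scrap are not used. There the carbon and nickel constraints are tight.
Solving gives x2 = 1.736, x5 = 0.7864.
Total cost: 1.68·1.736 + 0.34·0.7864 = 3.1839.

£3.18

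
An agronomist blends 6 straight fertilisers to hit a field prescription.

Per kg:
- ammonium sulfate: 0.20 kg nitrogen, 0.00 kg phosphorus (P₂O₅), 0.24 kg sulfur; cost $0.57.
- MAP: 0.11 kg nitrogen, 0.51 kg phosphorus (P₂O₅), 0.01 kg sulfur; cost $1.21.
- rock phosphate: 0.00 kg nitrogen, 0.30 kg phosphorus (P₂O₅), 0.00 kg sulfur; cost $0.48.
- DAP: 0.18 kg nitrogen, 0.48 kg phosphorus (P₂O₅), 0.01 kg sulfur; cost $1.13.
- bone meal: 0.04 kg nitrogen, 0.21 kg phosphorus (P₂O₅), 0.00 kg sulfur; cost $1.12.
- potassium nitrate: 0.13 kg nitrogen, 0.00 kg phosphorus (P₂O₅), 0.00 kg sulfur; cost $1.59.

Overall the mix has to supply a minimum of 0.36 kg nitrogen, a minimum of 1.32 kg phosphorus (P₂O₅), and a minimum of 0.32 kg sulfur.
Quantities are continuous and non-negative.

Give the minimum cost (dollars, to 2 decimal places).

$3.06

Let x1 = kg of ammonium sulfate, x2 = kg of MAP, x3 = kg of rock phosphate, x4 = kg of DAP, x5 = kg of bone meal, x6 = kg of potassium nitrate.
Minimise 0.57x1 + 1.21x2 + 0.48x3 + 1.13x4 + 1.12x5 + 1.59x6 subject to:
  0.2x1 + 0.11x2 + 0.18x4 + 0.04x5 + 0.13x6 ≥ 0.36   (nitrogen)
  0.51x2 + 0.3x3 + 0.48x4 + 0.21x5 ≥ 1.32   (phosphorus (P₂O₅))
  0.24x1 + 0.01x2 + 0.01x4 ≥ 0.32   (sulfur)
  x1, x2, x3, x4, x5, x6 ≥ 0.
The minimum-cost mix takes nothing from MAP, bone meal, potassium nitrate — only ammonium sulfate, rock phosphate, DAP. There the nitrogen, phosphorus (P₂O₅), sulfur constraints are tight.
So ammonium sulfate = 1.311 kg, rock phosphate = 3.53 kg, DAP = 0.5437 kg.
Hence cost = 0.57·1.311 + 0.48·3.53 + 1.13·0.5437 = $3.0561.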